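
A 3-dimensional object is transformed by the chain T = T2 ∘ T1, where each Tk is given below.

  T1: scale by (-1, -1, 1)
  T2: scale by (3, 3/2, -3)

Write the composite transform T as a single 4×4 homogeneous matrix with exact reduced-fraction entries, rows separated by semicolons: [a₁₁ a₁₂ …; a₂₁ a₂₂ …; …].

T = [-3 0 0 0; 0 -3/2 0 0; 0 0 -3 0; 0 0 0 1]

T1 = [-1 0 0 0; 0 -1 0 0; 0 0 1 0; 0 0 0 1]
T2·T1 = [-3 0 0 0; 0 -3/2 0 0; 0 0 -3 0; 0 0 0 1]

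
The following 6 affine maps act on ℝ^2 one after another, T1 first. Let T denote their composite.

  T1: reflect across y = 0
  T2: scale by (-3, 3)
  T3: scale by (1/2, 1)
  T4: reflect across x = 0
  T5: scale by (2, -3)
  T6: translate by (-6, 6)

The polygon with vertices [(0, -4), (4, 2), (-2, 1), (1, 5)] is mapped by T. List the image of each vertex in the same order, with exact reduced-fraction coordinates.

T1 reflect across y = 0: (0, -4) → (0, 4); (4, 2) → (4, -2); (-2, 1) → (-2, -1); (1, 5) → (1, -5)
T2 scale by (-3, 3): (0, 4) → (0, 12); (4, -2) → (-12, -6); (-2, -1) → (6, -3); (1, -5) → (-3, -15)
T3 scale by (1/2, 1): (0, 12) → (0, 12); (-12, -6) → (-6, -6); (6, -3) → (3, -3); (-3, -15) → (-3/2, -15)
T4 reflect across x = 0: (0, 12) → (0, 12); (-6, -6) → (6, -6); (3, -3) → (-3, -3); (-3/2, -15) → (3/2, -15)
T5 scale by (2, -3): (0, 12) → (0, -36); (6, -6) → (12, 18); (-3, -3) → (-6, 9); (3/2, -15) → (3, 45)
T6 translate by (-6, 6): (0, -36) → (-6, -30); (12, 18) → (6, 24); (-6, 9) → (-12, 15); (3, 45) → (-3, 51)

image vertices: (-6, -30), (6, 24), (-12, 15), (-3, 51)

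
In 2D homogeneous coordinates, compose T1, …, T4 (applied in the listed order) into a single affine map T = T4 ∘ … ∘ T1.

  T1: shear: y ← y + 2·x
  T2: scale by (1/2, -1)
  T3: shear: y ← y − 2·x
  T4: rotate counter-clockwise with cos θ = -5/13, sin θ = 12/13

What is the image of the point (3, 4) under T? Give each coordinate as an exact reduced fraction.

T1 shear: y ← y + 2·x: (3, 4) → (3, 10)
T2 scale by (1/2, -1): (3, 10) → (3/2, -10)
T3 shear: y ← y − 2·x: (3/2, -10) → (3/2, -13)
T4 rotate counter-clockwise with cos θ = -5/13, sin θ = 12/13: (3/2, -13) → (297/26, 83/13)

T(p) = (297/26, 83/13)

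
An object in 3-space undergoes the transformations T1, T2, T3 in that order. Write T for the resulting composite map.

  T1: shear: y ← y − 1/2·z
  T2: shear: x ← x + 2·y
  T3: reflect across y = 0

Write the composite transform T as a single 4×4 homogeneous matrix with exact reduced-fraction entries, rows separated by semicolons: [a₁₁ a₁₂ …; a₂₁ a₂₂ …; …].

T = [1 2 -1 0; 0 -1 1/2 0; 0 0 1 0; 0 0 0 1]

T1 = [1 0 0 0; 0 1 -1/2 0; 0 0 1 0; 0 0 0 1]
T2·T1 = [1 2 -1 0; 0 1 -1/2 0; 0 0 1 0; 0 0 0 1]
T3·…·T1 = [1 2 -1 0; 0 -1 1/2 0; 0 0 1 0; 0 0 0 1]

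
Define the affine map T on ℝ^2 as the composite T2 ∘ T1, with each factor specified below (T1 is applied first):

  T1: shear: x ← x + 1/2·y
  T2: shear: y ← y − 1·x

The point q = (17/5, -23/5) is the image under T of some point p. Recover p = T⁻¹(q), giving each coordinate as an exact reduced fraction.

p = (4, -6/5)

T1 = [1 1/2 0; 0 1 0; 0 0 1]
T2·T1 = [1 1/2 0; -1 1/2 0; 0 0 1]
det M = 1; M⁻¹ = [1/2 -1/2 0; 1 1 0; 0 0 1]
M⁻¹ · (17/5, -23/5)ᵀ = (4, -6/5)ᵀ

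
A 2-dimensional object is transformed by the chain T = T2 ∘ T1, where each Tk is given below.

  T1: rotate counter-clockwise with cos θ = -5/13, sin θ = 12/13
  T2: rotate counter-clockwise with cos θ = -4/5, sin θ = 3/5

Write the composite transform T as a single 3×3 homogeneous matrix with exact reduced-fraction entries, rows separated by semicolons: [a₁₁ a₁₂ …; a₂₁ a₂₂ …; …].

T1 = [-5/13 -12/13 0; 12/13 -5/13 0; 0 0 1]
T2·T1 = [-16/65 63/65 0; -63/65 -16/65 0; 0 0 1]

T = [-16/65 63/65 0; -63/65 -16/65 0; 0 0 1]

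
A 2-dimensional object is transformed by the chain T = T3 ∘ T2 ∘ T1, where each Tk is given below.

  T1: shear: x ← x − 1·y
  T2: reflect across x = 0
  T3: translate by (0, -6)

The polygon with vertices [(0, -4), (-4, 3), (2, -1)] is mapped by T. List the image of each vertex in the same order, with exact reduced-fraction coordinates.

image vertices: (-4, -10), (7, -3), (-3, -7)

T1 shear: x ← x − 1·y: (0, -4) → (4, -4); (-4, 3) → (-7, 3); (2, -1) → (3, -1)
T2 reflect across x = 0: (4, -4) → (-4, -4); (-7, 3) → (7, 3); (3, -1) → (-3, -1)
T3 translate by (0, -6): (-4, -4) → (-4, -10); (7, 3) → (7, -3); (-3, -1) → (-3, -7)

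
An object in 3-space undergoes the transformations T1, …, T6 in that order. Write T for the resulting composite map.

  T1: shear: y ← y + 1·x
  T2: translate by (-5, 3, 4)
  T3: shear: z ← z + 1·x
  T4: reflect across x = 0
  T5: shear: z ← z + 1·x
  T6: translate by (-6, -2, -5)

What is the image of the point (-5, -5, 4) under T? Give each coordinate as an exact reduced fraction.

T1 shear: y ← y + 1·x: (-5, -5, 4) → (-5, -10, 4)
T2 translate by (-5, 3, 4): (-5, -10, 4) → (-10, -7, 8)
T3 shear: z ← z + 1·x: (-10, -7, 8) → (-10, -7, -2)
T4 reflect across x = 0: (-10, -7, -2) → (10, -7, -2)
T5 shear: z ← z + 1·x: (10, -7, -2) → (10, -7, 8)
T6 translate by (-6, -2, -5): (10, -7, 8) → (4, -9, 3)

T(p) = (4, -9, 3)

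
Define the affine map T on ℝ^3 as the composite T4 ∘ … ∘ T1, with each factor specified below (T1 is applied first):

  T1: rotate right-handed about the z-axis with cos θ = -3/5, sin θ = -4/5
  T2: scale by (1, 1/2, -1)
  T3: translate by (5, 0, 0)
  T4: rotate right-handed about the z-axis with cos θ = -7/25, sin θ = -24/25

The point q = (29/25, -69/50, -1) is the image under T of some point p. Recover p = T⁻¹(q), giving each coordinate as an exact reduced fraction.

p = (0, -5, 1)

T1 = [-3/5 4/5 0 0; -4/5 -3/5 0 0; 0 0 1 0; 0 0 0 1]
T2·T1 = [-3/5 4/5 0 0; -2/5 -3/10 0 0; 0 0 -1 0; 0 0 0 1]
T3·…·T1 = [-3/5 4/5 0 5; -2/5 -3/10 0 0; 0 0 -1 0; 0 0 0 1]
T4·…·T1 = [-27/125 -64/125 0 -7/5; 86/125 -171/250 0 -24/5; 0 0 -1 0; 0 0 0 1]
det M = -1/2; M⁻¹ = [-171/125 128/125 0 3; -172/125 -54/125 0 -4; 0 0 -1 0; 0 0 0 1]
M⁻¹ · (29/25, -69/50, -1)ᵀ = (0, -5, 1)ᵀ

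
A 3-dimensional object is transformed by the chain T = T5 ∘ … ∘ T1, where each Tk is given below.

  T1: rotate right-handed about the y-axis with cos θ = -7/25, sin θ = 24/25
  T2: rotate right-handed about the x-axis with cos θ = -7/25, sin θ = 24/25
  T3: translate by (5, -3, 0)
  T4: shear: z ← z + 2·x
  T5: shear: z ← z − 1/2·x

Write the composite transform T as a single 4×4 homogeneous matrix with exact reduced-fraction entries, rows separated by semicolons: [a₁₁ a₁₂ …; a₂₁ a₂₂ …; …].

T1 = [-7/25 0 24/25 0; 0 1 0 0; -24/25 0 -7/25 0; 0 0 0 1]
T2·T1 = [-7/25 0 24/25 0; 576/625 -7/25 168/625 0; 168/625 24/25 49/625 0; 0 0 0 1]
T3·…·T1 = [-7/25 0 24/25 5; 576/625 -7/25 168/625 -3; 168/625 24/25 49/625 0; 0 0 0 1]
T4·…·T1 = [-7/25 0 24/25 5; 576/625 -7/25 168/625 -3; -182/625 24/25 1249/625 10; 0 0 0 1]
T5·…·T1 = [-7/25 0 24/25 5; 576/625 -7/25 168/625 -3; -189/1250 24/25 949/625 15/2; 0 0 0 1]

T = [-7/25 0 24/25 5; 576/625 -7/25 168/625 -3; -189/1250 24/25 949/625 15/2; 0 0 0 1]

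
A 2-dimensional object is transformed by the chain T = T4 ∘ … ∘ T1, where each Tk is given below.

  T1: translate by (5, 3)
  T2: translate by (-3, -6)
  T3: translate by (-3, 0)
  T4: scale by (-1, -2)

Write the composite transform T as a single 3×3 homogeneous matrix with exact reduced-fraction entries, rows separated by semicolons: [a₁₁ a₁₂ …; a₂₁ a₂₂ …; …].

T = [-1 0 1; 0 -2 6; 0 0 1]

T1 = [1 0 5; 0 1 3; 0 0 1]
T2·T1 = [1 0 2; 0 1 -3; 0 0 1]
T3·…·T1 = [1 0 -1; 0 1 -3; 0 0 1]
T4·…·T1 = [-1 0 1; 0 -2 6; 0 0 1]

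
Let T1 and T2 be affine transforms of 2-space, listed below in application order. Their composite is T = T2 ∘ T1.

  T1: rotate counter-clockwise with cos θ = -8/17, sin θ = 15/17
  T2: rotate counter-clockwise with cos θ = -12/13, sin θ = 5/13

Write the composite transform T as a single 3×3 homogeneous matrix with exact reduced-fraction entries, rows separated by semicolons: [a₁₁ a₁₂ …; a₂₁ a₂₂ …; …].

T1 = [-8/17 -15/17 0; 15/17 -8/17 0; 0 0 1]
T2·T1 = [21/221 220/221 0; -220/221 21/221 0; 0 0 1]

T = [21/221 220/221 0; -220/221 21/221 0; 0 0 1]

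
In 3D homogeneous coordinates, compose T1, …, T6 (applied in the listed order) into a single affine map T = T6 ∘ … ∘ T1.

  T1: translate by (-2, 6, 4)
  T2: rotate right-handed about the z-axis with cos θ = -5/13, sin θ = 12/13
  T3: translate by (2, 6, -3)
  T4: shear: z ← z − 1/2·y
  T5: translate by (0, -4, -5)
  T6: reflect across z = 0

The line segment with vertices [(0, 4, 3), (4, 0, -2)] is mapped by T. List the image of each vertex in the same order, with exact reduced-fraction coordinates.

T1 translate by (-2, 6, 4): (0, 4, 3) → (-2, 10, 7); (4, 0, -2) → (2, 6, 2)
T2 rotate right-handed about the z-axis with cos θ = -5/13, sin θ = 12/13: (-2, 10, 7) → (-110/13, -74/13, 7); (2, 6, 2) → (-82/13, -6/13, 2)
T3 translate by (2, 6, -3): (-110/13, -74/13, 7) → (-84/13, 4/13, 4); (-82/13, -6/13, 2) → (-56/13, 72/13, -1)
T4 shear: z ← z − 1/2·y: (-84/13, 4/13, 4) → (-84/13, 4/13, 50/13); (-56/13, 72/13, -1) → (-56/13, 72/13, -49/13)
T5 translate by (0, -4, -5): (-84/13, 4/13, 50/13) → (-84/13, -48/13, -15/13); (-56/13, 72/13, -49/13) → (-56/13, 20/13, -114/13)
T6 reflect across z = 0: (-84/13, -48/13, -15/13) → (-84/13, -48/13, 15/13); (-56/13, 20/13, -114/13) → (-56/13, 20/13, 114/13)

image vertices: (-84/13, -48/13, 15/13), (-56/13, 20/13, 114/13)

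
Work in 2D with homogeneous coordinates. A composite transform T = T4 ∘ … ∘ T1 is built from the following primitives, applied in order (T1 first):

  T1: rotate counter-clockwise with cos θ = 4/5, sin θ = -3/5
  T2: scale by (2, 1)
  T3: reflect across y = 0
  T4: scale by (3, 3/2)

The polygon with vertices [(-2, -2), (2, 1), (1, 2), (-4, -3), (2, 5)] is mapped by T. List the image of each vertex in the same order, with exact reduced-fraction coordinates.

image vertices: (-84/5, 3/5), (66/5, 3/5), (12, -3/2), (-30, 0), (138/5, -21/5)

T1 rotate counter-clockwise with cos θ = 4/5, sin θ = -3/5: (-2, -2) → (-14/5, -2/5); (2, 1) → (11/5, -2/5); (1, 2) → (2, 1); (-4, -3) → (-5, 0); (2, 5) → (23/5, 14/5)
T2 scale by (2, 1): (-14/5, -2/5) → (-28/5, -2/5); (11/5, -2/5) → (22/5, -2/5); (2, 1) → (4, 1); (-5, 0) → (-10, 0); (23/5, 14/5) → (46/5, 14/5)
T3 reflect across y = 0: (-28/5, -2/5) → (-28/5, 2/5); (22/5, -2/5) → (22/5, 2/5); (4, 1) → (4, -1); (-10, 0) → (-10, 0); (46/5, 14/5) → (46/5, -14/5)
T4 scale by (3, 3/2): (-28/5, 2/5) → (-84/5, 3/5); (22/5, 2/5) → (66/5, 3/5); (4, -1) → (12, -3/2); (-10, 0) → (-30, 0); (46/5, -14/5) → (138/5, -21/5)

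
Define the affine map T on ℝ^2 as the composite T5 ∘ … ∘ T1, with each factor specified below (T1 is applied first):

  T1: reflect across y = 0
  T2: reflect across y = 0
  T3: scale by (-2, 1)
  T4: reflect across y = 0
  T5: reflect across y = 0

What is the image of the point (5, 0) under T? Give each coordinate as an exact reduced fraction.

T1 reflect across y = 0: (5, 0) → (5, 0)
T2 reflect across y = 0: (5, 0) → (5, 0)
T3 scale by (-2, 1): (5, 0) → (-10, 0)
T4 reflect across y = 0: (-10, 0) → (-10, 0)
T5 reflect across y = 0: (-10, 0) → (-10, 0)

T(p) = (-10, 0)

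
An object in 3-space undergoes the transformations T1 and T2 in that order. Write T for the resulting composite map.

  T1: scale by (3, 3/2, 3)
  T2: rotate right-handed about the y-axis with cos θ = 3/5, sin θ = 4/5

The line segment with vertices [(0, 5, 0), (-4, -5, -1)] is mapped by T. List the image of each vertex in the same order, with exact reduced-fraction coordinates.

image vertices: (0, 15/2, 0), (-48/5, -15/2, 39/5)

T1 scale by (3, 3/2, 3): (0, 5, 0) → (0, 15/2, 0); (-4, -5, -1) → (-12, -15/2, -3)
T2 rotate right-handed about the y-axis with cos θ = 3/5, sin θ = 4/5: (0, 15/2, 0) → (0, 15/2, 0); (-12, -15/2, -3) → (-48/5, -15/2, 39/5)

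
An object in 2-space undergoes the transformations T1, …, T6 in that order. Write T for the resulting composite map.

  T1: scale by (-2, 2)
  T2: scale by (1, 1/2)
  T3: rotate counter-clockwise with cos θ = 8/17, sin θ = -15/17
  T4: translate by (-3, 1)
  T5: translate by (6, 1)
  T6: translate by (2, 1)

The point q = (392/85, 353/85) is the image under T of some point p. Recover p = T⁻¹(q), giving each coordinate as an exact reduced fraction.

T1 = [-2 0 0; 0 2 0; 0 0 1]
T2·T1 = [-2 0 0; 0 1 0; 0 0 1]
T3·…·T1 = [-16/17 15/17 0; 30/17 8/17 0; 0 0 1]
T4·…·T1 = [-16/17 15/17 -3; 30/17 8/17 1; 0 0 1]
T5·…·T1 = [-16/17 15/17 3; 30/17 8/17 2; 0 0 1]
T6·…·T1 = [-16/17 15/17 5; 30/17 8/17 3; 0 0 1]
det M = -2; M⁻¹ = [-4/17 15/34 -5/34; 15/17 8/17 -99/17; 0 0 1]
M⁻¹ · (392/85, 353/85)ᵀ = (3/5, 1/5)ᵀ

p = (3/5, 1/5)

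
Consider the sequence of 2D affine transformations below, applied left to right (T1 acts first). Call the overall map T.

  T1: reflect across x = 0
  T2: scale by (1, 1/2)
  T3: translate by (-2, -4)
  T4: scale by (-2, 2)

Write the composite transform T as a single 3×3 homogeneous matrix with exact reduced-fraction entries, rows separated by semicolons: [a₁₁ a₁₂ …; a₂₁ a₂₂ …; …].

T1 = [-1 0 0; 0 1 0; 0 0 1]
T2·T1 = [-1 0 0; 0 1/2 0; 0 0 1]
T3·…·T1 = [-1 0 -2; 0 1/2 -4; 0 0 1]
T4·…·T1 = [2 0 4; 0 1 -8; 0 0 1]

T = [2 0 4; 0 1 -8; 0 0 1]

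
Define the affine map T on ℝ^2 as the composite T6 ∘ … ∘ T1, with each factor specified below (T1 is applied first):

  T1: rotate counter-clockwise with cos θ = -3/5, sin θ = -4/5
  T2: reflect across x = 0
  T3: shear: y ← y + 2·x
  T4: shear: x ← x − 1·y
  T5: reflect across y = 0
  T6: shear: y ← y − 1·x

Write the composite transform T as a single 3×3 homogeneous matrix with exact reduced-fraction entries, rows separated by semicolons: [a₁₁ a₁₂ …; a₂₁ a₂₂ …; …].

T = [1/5 7/5 0; -3/5 4/5 0; 0 0 1]

T1 = [-3/5 4/5 0; -4/5 -3/5 0; 0 0 1]
T2·T1 = [3/5 -4/5 0; -4/5 -3/5 0; 0 0 1]
T3·…·T1 = [3/5 -4/5 0; 2/5 -11/5 0; 0 0 1]
T4·…·T1 = [1/5 7/5 0; 2/5 -11/5 0; 0 0 1]
T5·…·T1 = [1/5 7/5 0; -2/5 11/5 0; 0 0 1]
T6·…·T1 = [1/5 7/5 0; -3/5 4/5 0; 0 0 1]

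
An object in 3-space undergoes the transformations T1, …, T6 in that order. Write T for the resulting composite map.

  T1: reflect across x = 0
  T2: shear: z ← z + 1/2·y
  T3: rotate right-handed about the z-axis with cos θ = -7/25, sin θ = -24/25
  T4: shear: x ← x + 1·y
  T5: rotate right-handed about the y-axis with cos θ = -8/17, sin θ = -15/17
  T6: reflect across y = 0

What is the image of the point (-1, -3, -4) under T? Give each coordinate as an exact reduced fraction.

T1 reflect across x = 0: (-1, -3, -4) → (1, -3, -4)
T2 shear: z ← z + 1/2·y: (1, -3, -4) → (1, -3, -11/2)
T3 rotate right-handed about the z-axis with cos θ = -7/25, sin θ = -24/25: (1, -3, -11/2) → (-79/25, -3/25, -11/2)
T4 shear: x ← x + 1·y: (-79/25, -3/25, -11/2) → (-82/25, -3/25, -11/2)
T5 rotate right-handed about the y-axis with cos θ = -8/17, sin θ = -15/17: (-82/25, -3/25, -11/2) → (5437/850, -3/25, -26/85)
T6 reflect across y = 0: (5437/850, -3/25, -26/85) → (5437/850, 3/25, -26/85)

T(p) = (5437/850, 3/25, -26/85)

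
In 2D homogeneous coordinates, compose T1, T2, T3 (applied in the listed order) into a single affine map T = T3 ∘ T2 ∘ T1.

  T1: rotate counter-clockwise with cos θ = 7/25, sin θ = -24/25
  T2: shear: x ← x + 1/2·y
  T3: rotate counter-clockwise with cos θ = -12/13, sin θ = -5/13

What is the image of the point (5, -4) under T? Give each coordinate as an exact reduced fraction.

T1 rotate counter-clockwise with cos θ = 7/25, sin θ = -24/25: (5, -4) → (-61/25, -148/25)
T2 shear: x ← x + 1/2·y: (-61/25, -148/25) → (-27/5, -148/25)
T3 rotate counter-clockwise with cos θ = -12/13, sin θ = -5/13: (-27/5, -148/25) → (176/65, 2451/325)

T(p) = (176/65, 2451/325)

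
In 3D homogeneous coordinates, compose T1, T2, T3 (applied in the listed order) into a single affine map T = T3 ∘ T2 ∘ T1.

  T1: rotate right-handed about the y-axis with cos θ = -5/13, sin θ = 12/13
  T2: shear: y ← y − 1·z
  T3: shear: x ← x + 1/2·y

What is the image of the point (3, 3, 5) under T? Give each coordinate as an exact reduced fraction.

T1 rotate right-handed about the y-axis with cos θ = -5/13, sin θ = 12/13: (3, 3, 5) → (45/13, 3, -61/13)
T2 shear: y ← y − 1·z: (45/13, 3, -61/13) → (45/13, 100/13, -61/13)
T3 shear: x ← x + 1/2·y: (45/13, 100/13, -61/13) → (95/13, 100/13, -61/13)

T(p) = (95/13, 100/13, -61/13)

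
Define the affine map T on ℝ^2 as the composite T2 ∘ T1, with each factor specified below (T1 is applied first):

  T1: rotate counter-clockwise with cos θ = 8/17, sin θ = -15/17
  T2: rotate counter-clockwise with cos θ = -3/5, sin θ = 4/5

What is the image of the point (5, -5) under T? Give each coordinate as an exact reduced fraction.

T(p) = (113/17, 41/17)

T1 rotate counter-clockwise with cos θ = 8/17, sin θ = -15/17: (5, -5) → (-35/17, -115/17)
T2 rotate counter-clockwise with cos θ = -3/5, sin θ = 4/5: (-35/17, -115/17) → (113/17, 41/17)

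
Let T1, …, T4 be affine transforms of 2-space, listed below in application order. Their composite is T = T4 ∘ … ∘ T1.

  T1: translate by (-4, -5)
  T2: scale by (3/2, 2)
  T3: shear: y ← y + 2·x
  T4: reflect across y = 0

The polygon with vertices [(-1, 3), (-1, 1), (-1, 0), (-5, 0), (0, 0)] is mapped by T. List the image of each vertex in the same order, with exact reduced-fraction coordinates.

T1 translate by (-4, -5): (-1, 3) → (-5, -2); (-1, 1) → (-5, -4); (-1, 0) → (-5, -5); (-5, 0) → (-9, -5); (0, 0) → (-4, -5)
T2 scale by (3/2, 2): (-5, -2) → (-15/2, -4); (-5, -4) → (-15/2, -8); (-5, -5) → (-15/2, -10); (-9, -5) → (-27/2, -10); (-4, -5) → (-6, -10)
T3 shear: y ← y + 2·x: (-15/2, -4) → (-15/2, -19); (-15/2, -8) → (-15/2, -23); (-15/2, -10) → (-15/2, -25); (-27/2, -10) → (-27/2, -37); (-6, -10) → (-6, -22)
T4 reflect across y = 0: (-15/2, -19) → (-15/2, 19); (-15/2, -23) → (-15/2, 23); (-15/2, -25) → (-15/2, 25); (-27/2, -37) → (-27/2, 37); (-6, -22) → (-6, 22)

image vertices: (-15/2, 19), (-15/2, 23), (-15/2, 25), (-27/2, 37), (-6, 22)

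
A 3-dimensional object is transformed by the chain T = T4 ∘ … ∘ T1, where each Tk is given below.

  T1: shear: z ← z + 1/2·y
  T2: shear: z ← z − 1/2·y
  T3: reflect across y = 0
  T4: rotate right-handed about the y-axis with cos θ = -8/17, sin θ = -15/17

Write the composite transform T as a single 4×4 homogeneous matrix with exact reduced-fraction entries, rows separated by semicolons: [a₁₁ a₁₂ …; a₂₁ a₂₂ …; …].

T1 = [1 0 0 0; 0 1 0 0; 0 1/2 1 0; 0 0 0 1]
T2·T1 = [1 0 0 0; 0 1 0 0; 0 0 1 0; 0 0 0 1]
T3·…·T1 = [1 0 0 0; 0 -1 0 0; 0 0 1 0; 0 0 0 1]
T4·…·T1 = [-8/17 0 -15/17 0; 0 -1 0 0; 15/17 0 -8/17 0; 0 0 0 1]

T = [-8/17 0 -15/17 0; 0 -1 0 0; 15/17 0 -8/17 0; 0 0 0 1]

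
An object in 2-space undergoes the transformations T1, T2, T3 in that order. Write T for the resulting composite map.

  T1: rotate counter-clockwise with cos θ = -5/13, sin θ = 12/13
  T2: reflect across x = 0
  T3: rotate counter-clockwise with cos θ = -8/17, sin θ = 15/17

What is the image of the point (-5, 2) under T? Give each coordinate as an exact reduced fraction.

T1 rotate counter-clockwise with cos θ = -5/13, sin θ = 12/13: (-5, 2) → (1/13, -70/13)
T2 reflect across x = 0: (1/13, -70/13) → (-1/13, -70/13)
T3 rotate counter-clockwise with cos θ = -8/17, sin θ = 15/17: (-1/13, -70/13) → (1058/221, 545/221)

T(p) = (1058/221, 545/221)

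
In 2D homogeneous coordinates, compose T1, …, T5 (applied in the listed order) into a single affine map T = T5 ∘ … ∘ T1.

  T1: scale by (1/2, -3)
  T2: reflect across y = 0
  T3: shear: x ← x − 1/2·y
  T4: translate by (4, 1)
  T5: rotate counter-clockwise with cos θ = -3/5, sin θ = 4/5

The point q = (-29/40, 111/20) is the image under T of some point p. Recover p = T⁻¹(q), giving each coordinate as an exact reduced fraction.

p = (-2, -5/4)

T1 = [1/2 0 0; 0 -3 0; 0 0 1]
T2·T1 = [1/2 0 0; 0 3 0; 0 0 1]
T3·…·T1 = [1/2 -3/2 0; 0 3 0; 0 0 1]
T4·…·T1 = [1/2 -3/2 4; 0 3 1; 0 0 1]
T5·…·T1 = [-3/10 -3/2 -16/5; 2/5 -3 13/5; 0 0 1]
det M = 3/2; M⁻¹ = [-2 1 -9; -4/15 -1/5 -1/3; 0 0 1]
M⁻¹ · (-29/40, 111/20)ᵀ = (-2, -5/4)ᵀ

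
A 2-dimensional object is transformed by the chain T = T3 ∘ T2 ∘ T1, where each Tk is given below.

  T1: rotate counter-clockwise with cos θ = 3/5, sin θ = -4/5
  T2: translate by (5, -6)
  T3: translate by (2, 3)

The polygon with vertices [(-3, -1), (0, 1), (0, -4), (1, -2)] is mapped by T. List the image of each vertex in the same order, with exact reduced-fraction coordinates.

T1 rotate counter-clockwise with cos θ = 3/5, sin θ = -4/5: (-3, -1) → (-13/5, 9/5); (0, 1) → (4/5, 3/5); (0, -4) → (-16/5, -12/5); (1, -2) → (-1, -2)
T2 translate by (5, -6): (-13/5, 9/5) → (12/5, -21/5); (4/5, 3/5) → (29/5, -27/5); (-16/5, -12/5) → (9/5, -42/5); (-1, -2) → (4, -8)
T3 translate by (2, 3): (12/5, -21/5) → (22/5, -6/5); (29/5, -27/5) → (39/5, -12/5); (9/5, -42/5) → (19/5, -27/5); (4, -8) → (6, -5)

image vertices: (22/5, -6/5), (39/5, -12/5), (19/5, -27/5), (6, -5)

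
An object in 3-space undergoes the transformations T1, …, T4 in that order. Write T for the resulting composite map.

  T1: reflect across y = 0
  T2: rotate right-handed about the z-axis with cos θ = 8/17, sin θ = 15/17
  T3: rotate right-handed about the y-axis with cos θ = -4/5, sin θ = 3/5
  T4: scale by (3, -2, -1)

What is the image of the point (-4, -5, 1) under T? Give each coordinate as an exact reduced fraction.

T1 reflect across y = 0: (-4, -5, 1) → (-4, 5, 1)
T2 rotate right-handed about the z-axis with cos θ = 8/17, sin θ = 15/17: (-4, 5, 1) → (-107/17, -20/17, 1)
T3 rotate right-handed about the y-axis with cos θ = -4/5, sin θ = 3/5: (-107/17, -20/17, 1) → (479/85, -20/17, 253/85)
T4 scale by (3, -2, -1): (479/85, -20/17, 253/85) → (1437/85, 40/17, -253/85)

T(p) = (1437/85, 40/17, -253/85)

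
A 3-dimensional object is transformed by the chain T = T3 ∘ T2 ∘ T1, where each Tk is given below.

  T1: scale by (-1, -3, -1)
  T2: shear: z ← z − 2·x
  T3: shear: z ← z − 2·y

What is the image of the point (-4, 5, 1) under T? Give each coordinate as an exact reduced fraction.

T(p) = (4, -15, 21)

T1 scale by (-1, -3, -1): (-4, 5, 1) → (4, -15, -1)
T2 shear: z ← z − 2·x: (4, -15, -1) → (4, -15, -9)
T3 shear: z ← z − 2·y: (4, -15, -9) → (4, -15, 21)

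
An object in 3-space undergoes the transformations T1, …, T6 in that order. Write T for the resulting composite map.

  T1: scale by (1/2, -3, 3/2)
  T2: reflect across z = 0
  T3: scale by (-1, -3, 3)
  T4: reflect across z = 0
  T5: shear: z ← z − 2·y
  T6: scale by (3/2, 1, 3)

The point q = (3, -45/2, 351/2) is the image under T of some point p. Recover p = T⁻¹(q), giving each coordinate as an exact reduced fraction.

T1 = [1/2 0 0 0; 0 -3 0 0; 0 0 3/2 0; 0 0 0 1]
T2·T1 = [1/2 0 0 0; 0 -3 0 0; 0 0 -3/2 0; 0 0 0 1]
T3·…·T1 = [-1/2 0 0 0; 0 9 0 0; 0 0 -9/2 0; 0 0 0 1]
T4·…·T1 = [-1/2 0 0 0; 0 9 0 0; 0 0 9/2 0; 0 0 0 1]
T5·…·T1 = [-1/2 0 0 0; 0 9 0 0; 0 -18 9/2 0; 0 0 0 1]
T6·…·T1 = [-3/4 0 0 0; 0 9 0 0; 0 -54 27/2 0; 0 0 0 1]
det M = -729/8; M⁻¹ = [-4/3 0 0 0; 0 1/9 0 0; 0 4/9 2/27 0; 0 0 0 1]
M⁻¹ · (3, -45/2, 351/2)ᵀ = (-4, -5/2, 3)ᵀ

p = (-4, -5/2, 3)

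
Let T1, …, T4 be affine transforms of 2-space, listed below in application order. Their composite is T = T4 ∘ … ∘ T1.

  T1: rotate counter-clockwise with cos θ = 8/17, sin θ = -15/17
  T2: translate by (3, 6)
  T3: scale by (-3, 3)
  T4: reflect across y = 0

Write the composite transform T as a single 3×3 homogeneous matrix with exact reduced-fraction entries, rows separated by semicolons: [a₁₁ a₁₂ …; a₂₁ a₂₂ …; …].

T = [-24/17 -45/17 -9; 45/17 -24/17 -18; 0 0 1]

T1 = [8/17 15/17 0; -15/17 8/17 0; 0 0 1]
T2·T1 = [8/17 15/17 3; -15/17 8/17 6; 0 0 1]
T3·…·T1 = [-24/17 -45/17 -9; -45/17 24/17 18; 0 0 1]
T4·…·T1 = [-24/17 -45/17 -9; 45/17 -24/17 -18; 0 0 1]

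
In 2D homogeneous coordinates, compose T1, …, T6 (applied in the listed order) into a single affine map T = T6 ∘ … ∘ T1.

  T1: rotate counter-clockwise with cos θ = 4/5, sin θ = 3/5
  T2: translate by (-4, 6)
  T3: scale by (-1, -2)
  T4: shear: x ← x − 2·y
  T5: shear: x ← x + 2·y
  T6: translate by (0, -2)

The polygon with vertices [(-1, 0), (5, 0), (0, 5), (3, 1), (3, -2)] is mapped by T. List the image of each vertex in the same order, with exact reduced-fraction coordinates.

T1 rotate counter-clockwise with cos θ = 4/5, sin θ = 3/5: (-1, 0) → (-4/5, -3/5); (5, 0) → (4, 3); (0, 5) → (-3, 4); (3, 1) → (9/5, 13/5); (3, -2) → (18/5, 1/5)
T2 translate by (-4, 6): (-4/5, -3/5) → (-24/5, 27/5); (4, 3) → (0, 9); (-3, 4) → (-7, 10); (9/5, 13/5) → (-11/5, 43/5); (18/5, 1/5) → (-2/5, 31/5)
T3 scale by (-1, -2): (-24/5, 27/5) → (24/5, -54/5); (0, 9) → (0, -18); (-7, 10) → (7, -20); (-11/5, 43/5) → (11/5, -86/5); (-2/5, 31/5) → (2/5, -62/5)
T4 shear: x ← x − 2·y: (24/5, -54/5) → (132/5, -54/5); (0, -18) → (36, -18); (7, -20) → (47, -20); (11/5, -86/5) → (183/5, -86/5); (2/5, -62/5) → (126/5, -62/5)
T5 shear: x ← x + 2·y: (132/5, -54/5) → (24/5, -54/5); (36, -18) → (0, -18); (47, -20) → (7, -20); (183/5, -86/5) → (11/5, -86/5); (126/5, -62/5) → (2/5, -62/5)
T6 translate by (0, -2): (24/5, -54/5) → (24/5, -64/5); (0, -18) → (0, -20); (7, -20) → (7, -22); (11/5, -86/5) → (11/5, -96/5); (2/5, -62/5) → (2/5, -72/5)

image vertices: (24/5, -64/5), (0, -20), (7, -22), (11/5, -96/5), (2/5, -72/5)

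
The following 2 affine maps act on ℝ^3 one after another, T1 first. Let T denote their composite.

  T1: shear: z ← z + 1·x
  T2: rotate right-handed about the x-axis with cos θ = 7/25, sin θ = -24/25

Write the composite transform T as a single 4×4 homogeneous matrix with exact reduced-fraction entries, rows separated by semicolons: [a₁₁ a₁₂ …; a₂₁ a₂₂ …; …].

T1 = [1 0 0 0; 0 1 0 0; 1 0 1 0; 0 0 0 1]
T2·T1 = [1 0 0 0; 24/25 7/25 24/25 0; 7/25 -24/25 7/25 0; 0 0 0 1]

T = [1 0 0 0; 24/25 7/25 24/25 0; 7/25 -24/25 7/25 0; 0 0 0 1]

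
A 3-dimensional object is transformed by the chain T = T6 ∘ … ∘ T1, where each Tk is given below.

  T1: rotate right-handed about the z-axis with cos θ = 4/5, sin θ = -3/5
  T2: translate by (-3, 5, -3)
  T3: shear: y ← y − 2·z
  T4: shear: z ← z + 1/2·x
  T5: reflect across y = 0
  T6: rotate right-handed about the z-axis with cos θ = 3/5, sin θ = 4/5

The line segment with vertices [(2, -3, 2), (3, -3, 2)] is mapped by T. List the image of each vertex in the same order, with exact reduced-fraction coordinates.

T1 rotate right-handed about the z-axis with cos θ = 4/5, sin θ = -3/5: (2, -3, 2) → (-1/5, -18/5, 2); (3, -3, 2) → (3/5, -21/5, 2)
T2 translate by (-3, 5, -3): (-1/5, -18/5, 2) → (-16/5, 7/5, -1); (3/5, -21/5, 2) → (-12/5, 4/5, -1)
T3 shear: y ← y − 2·z: (-16/5, 7/5, -1) → (-16/5, 17/5, -1); (-12/5, 4/5, -1) → (-12/5, 14/5, -1)
T4 shear: z ← z + 1/2·x: (-16/5, 17/5, -1) → (-16/5, 17/5, -13/5); (-12/5, 14/5, -1) → (-12/5, 14/5, -11/5)
T5 reflect across y = 0: (-16/5, 17/5, -13/5) → (-16/5, -17/5, -13/5); (-12/5, 14/5, -11/5) → (-12/5, -14/5, -11/5)
T6 rotate right-handed about the z-axis with cos θ = 3/5, sin θ = 4/5: (-16/5, -17/5, -13/5) → (4/5, -23/5, -13/5); (-12/5, -14/5, -11/5) → (4/5, -18/5, -11/5)

image vertices: (4/5, -23/5, -13/5), (4/5, -18/5, -11/5)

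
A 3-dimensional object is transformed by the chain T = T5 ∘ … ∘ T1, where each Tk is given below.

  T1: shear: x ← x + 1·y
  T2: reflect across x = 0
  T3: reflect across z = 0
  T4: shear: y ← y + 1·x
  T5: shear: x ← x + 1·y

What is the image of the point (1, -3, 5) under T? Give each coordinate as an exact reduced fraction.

T1 shear: x ← x + 1·y: (1, -3, 5) → (-2, -3, 5)
T2 reflect across x = 0: (-2, -3, 5) → (2, -3, 5)
T3 reflect across z = 0: (2, -3, 5) → (2, -3, -5)
T4 shear: y ← y + 1·x: (2, -3, -5) → (2, -1, -5)
T5 shear: x ← x + 1·y: (2, -1, -5) → (1, -1, -5)

T(p) = (1, -1, -5)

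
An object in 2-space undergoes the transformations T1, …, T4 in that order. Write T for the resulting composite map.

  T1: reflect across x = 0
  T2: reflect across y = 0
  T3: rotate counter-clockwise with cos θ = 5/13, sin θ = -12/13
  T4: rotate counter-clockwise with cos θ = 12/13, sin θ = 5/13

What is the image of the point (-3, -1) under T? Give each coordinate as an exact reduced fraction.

T1 reflect across x = 0: (-3, -1) → (3, -1)
T2 reflect across y = 0: (3, -1) → (3, 1)
T3 rotate counter-clockwise with cos θ = 5/13, sin θ = -12/13: (3, 1) → (27/13, -31/13)
T4 rotate counter-clockwise with cos θ = 12/13, sin θ = 5/13: (27/13, -31/13) → (479/169, -237/169)

T(p) = (479/169, -237/169)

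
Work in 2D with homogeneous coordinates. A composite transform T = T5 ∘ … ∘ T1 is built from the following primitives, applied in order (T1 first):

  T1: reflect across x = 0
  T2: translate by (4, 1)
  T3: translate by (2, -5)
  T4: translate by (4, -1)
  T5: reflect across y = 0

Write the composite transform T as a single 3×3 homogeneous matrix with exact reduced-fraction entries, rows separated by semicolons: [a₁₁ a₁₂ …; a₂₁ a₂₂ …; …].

T = [-1 0 10; 0 -1 5; 0 0 1]

T1 = [-1 0 0; 0 1 0; 0 0 1]
T2·T1 = [-1 0 4; 0 1 1; 0 0 1]
T3·…·T1 = [-1 0 6; 0 1 -4; 0 0 1]
T4·…·T1 = [-1 0 10; 0 1 -5; 0 0 1]
T5·…·T1 = [-1 0 10; 0 -1 5; 0 0 1]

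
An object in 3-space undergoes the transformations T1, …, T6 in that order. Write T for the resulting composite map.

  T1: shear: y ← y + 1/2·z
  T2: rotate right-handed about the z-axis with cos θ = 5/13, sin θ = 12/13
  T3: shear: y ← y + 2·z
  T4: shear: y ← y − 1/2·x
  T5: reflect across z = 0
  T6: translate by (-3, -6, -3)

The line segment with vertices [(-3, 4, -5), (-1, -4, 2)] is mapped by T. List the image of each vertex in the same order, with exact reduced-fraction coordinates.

T1 shear: y ← y + 1/2·z: (-3, 4, -5) → (-3, 3/2, -5); (-1, -4, 2) → (-1, -3, 2)
T2 rotate right-handed about the z-axis with cos θ = 5/13, sin θ = 12/13: (-3, 3/2, -5) → (-33/13, -57/26, -5); (-1, -3, 2) → (31/13, -27/13, 2)
T3 shear: y ← y + 2·z: (-33/13, -57/26, -5) → (-33/13, -317/26, -5); (31/13, -27/13, 2) → (31/13, 25/13, 2)
T4 shear: y ← y − 1/2·x: (-33/13, -317/26, -5) → (-33/13, -142/13, -5); (31/13, 25/13, 2) → (31/13, 19/26, 2)
T5 reflect across z = 0: (-33/13, -142/13, -5) → (-33/13, -142/13, 5); (31/13, 19/26, 2) → (31/13, 19/26, -2)
T6 translate by (-3, -6, -3): (-33/13, -142/13, 5) → (-72/13, -220/13, 2); (31/13, 19/26, -2) → (-8/13, -137/26, -5)

image vertices: (-72/13, -220/13, 2), (-8/13, -137/26, -5)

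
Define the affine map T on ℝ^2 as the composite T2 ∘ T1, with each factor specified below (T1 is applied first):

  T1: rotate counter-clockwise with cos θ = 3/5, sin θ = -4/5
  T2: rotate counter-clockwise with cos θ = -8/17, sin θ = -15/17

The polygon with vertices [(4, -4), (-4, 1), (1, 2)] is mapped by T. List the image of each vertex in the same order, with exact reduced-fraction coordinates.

T1 rotate counter-clockwise with cos θ = 3/5, sin θ = -4/5: (4, -4) → (-4/5, -28/5); (-4, 1) → (-8/5, 19/5); (1, 2) → (11/5, 2/5)
T2 rotate counter-clockwise with cos θ = -8/17, sin θ = -15/17: (-4/5, -28/5) → (-388/85, 284/85); (-8/5, 19/5) → (349/85, -32/85); (11/5, 2/5) → (-58/85, -181/85)

image vertices: (-388/85, 284/85), (349/85, -32/85), (-58/85, -181/85)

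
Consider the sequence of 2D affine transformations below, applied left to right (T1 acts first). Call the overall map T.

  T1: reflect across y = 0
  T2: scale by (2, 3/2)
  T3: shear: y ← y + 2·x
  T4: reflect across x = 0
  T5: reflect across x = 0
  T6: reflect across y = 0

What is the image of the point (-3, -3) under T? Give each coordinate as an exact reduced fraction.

T(p) = (-6, 15/2)

T1 reflect across y = 0: (-3, -3) → (-3, 3)
T2 scale by (2, 3/2): (-3, 3) → (-6, 9/2)
T3 shear: y ← y + 2·x: (-6, 9/2) → (-6, -15/2)
T4 reflect across x = 0: (-6, -15/2) → (6, -15/2)
T5 reflect across x = 0: (6, -15/2) → (-6, -15/2)
T6 reflect across y = 0: (-6, -15/2) → (-6, 15/2)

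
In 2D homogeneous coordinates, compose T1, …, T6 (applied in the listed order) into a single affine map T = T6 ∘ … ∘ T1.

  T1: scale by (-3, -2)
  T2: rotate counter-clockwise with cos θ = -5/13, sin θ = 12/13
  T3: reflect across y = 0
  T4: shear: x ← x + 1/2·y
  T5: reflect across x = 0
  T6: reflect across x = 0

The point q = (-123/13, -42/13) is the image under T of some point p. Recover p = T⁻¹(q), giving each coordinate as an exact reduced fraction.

T1 = [-3 0 0; 0 -2 0; 0 0 1]
T2·T1 = [15/13 24/13 0; -36/13 10/13 0; 0 0 1]
T3·…·T1 = [15/13 24/13 0; 36/13 -10/13 0; 0 0 1]
T4·…·T1 = [33/13 19/13 0; 36/13 -10/13 0; 0 0 1]
T5·…·T1 = [-33/13 -19/13 0; 36/13 -10/13 0; 0 0 1]
T6·…·T1 = [33/13 19/13 0; 36/13 -10/13 0; 0 0 1]
det M = -6; M⁻¹ = [5/39 19/78 0; 6/13 -11/26 0; 0 0 1]
M⁻¹ · (-123/13, -42/13)ᵀ = (-2, -3)ᵀ

p = (-2, -3)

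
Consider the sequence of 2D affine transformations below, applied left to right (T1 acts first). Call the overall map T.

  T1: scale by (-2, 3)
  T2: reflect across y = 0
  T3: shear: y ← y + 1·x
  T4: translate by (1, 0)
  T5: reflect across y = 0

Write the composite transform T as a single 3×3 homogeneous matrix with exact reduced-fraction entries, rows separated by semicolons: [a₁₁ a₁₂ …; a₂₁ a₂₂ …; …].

T1 = [-2 0 0; 0 3 0; 0 0 1]
T2·T1 = [-2 0 0; 0 -3 0; 0 0 1]
T3·…·T1 = [-2 0 0; -2 -3 0; 0 0 1]
T4·…·T1 = [-2 0 1; -2 -3 0; 0 0 1]
T5·…·T1 = [-2 0 1; 2 3 0; 0 0 1]

T = [-2 0 1; 2 3 0; 0 0 1]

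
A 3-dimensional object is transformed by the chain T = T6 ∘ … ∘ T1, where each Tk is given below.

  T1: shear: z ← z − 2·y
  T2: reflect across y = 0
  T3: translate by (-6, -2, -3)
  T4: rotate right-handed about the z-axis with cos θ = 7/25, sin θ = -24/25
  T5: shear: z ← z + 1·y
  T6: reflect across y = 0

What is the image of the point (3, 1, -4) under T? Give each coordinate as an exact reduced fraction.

T(p) = (-93/25, -51/25, -174/25)

T1 shear: z ← z − 2·y: (3, 1, -4) → (3, 1, -6)
T2 reflect across y = 0: (3, 1, -6) → (3, -1, -6)
T3 translate by (-6, -2, -3): (3, -1, -6) → (-3, -3, -9)
T4 rotate right-handed about the z-axis with cos θ = 7/25, sin θ = -24/25: (-3, -3, -9) → (-93/25, 51/25, -9)
T5 shear: z ← z + 1·y: (-93/25, 51/25, -9) → (-93/25, 51/25, -174/25)
T6 reflect across y = 0: (-93/25, 51/25, -174/25) → (-93/25, -51/25, -174/25)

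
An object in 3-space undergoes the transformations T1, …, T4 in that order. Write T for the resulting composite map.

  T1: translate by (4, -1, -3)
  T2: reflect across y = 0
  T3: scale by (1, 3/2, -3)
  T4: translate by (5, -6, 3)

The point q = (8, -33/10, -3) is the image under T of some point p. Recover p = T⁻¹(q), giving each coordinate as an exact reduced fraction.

p = (-1, -4/5, 5)

T1 = [1 0 0 4; 0 1 0 -1; 0 0 1 -3; 0 0 0 1]
T2·T1 = [1 0 0 4; 0 -1 0 1; 0 0 1 -3; 0 0 0 1]
T3·…·T1 = [1 0 0 4; 0 -3/2 0 3/2; 0 0 -3 9; 0 0 0 1]
T4·…·T1 = [1 0 0 9; 0 -3/2 0 -9/2; 0 0 -3 12; 0 0 0 1]
det M = 9/2; M⁻¹ = [1 0 0 -9; 0 -2/3 0 -3; 0 0 -1/3 4; 0 0 0 1]
M⁻¹ · (8, -33/10, -3)ᵀ = (-1, -4/5, 5)ᵀ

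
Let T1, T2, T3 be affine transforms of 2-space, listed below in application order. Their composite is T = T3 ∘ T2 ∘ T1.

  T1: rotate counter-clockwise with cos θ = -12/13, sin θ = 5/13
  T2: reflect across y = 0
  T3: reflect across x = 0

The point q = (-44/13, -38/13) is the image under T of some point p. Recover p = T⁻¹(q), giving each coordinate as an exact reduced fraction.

T1 = [-12/13 -5/13 0; 5/13 -12/13 0; 0 0 1]
T2·T1 = [-12/13 -5/13 0; -5/13 12/13 0; 0 0 1]
T3·…·T1 = [12/13 5/13 0; -5/13 12/13 0; 0 0 1]
det M = 1; M⁻¹ = [12/13 -5/13 0; 5/13 12/13 0; 0 0 1]
M⁻¹ · (-44/13, -38/13)ᵀ = (-2, -4)ᵀ

p = (-2, -4)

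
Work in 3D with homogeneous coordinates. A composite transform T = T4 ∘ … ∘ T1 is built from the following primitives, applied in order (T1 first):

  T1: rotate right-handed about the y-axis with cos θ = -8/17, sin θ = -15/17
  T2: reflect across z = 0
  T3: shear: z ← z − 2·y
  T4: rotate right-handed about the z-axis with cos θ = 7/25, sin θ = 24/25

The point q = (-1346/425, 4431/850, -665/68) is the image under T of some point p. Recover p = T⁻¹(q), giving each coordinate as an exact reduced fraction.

T1 = [-8/17 0 -15/17 0; 0 1 0 0; 15/17 0 -8/17 0; 0 0 0 1]
T2·T1 = [-8/17 0 -15/17 0; 0 1 0 0; -15/17 0 8/17 0; 0 0 0 1]
T3·…·T1 = [-8/17 0 -15/17 0; 0 1 0 0; -15/17 -2 8/17 0; 0 0 0 1]
T4·…·T1 = [-56/425 -24/25 -21/85 0; -192/425 7/25 -72/85 0; -15/17 -2 8/17 0; 0 0 0 1]
det M = -1; M⁻¹ = [664/425 -402/425 -15/17 0; -24/25 7/25 0 0; -489/425 -248/425 8/17 0; 0 0 0 1]
M⁻¹ · (-1346/425, 4431/850, -665/68)ᵀ = (-5/4, 9/2, -4)ᵀ

p = (-5/4, 9/2, -4)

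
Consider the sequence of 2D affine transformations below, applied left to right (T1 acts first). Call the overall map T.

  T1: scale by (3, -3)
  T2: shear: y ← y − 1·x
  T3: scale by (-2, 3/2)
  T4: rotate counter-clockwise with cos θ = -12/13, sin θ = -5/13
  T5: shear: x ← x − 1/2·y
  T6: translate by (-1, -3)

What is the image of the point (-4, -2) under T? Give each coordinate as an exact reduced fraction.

T1 scale by (3, -3): (-4, -2) → (-12, 6)
T2 shear: y ← y − 1·x: (-12, 6) → (-12, 18)
T3 scale by (-2, 3/2): (-12, 18) → (24, 27)
T4 rotate counter-clockwise with cos θ = -12/13, sin θ = -5/13: (24, 27) → (-153/13, -444/13)
T5 shear: x ← x − 1/2·y: (-153/13, -444/13) → (69/13, -444/13)
T6 translate by (-1, -3): (69/13, -444/13) → (56/13, -483/13)

T(p) = (56/13, -483/13)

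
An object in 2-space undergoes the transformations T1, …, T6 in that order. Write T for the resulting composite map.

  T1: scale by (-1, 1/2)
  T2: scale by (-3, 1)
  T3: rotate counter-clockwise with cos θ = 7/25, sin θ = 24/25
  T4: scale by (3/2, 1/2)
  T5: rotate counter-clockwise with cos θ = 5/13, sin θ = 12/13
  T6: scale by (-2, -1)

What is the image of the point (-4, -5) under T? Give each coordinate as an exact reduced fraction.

T1 scale by (-1, 1/2): (-4, -5) → (4, -5/2)
T2 scale by (-3, 1): (4, -5/2) → (-12, -5/2)
T3 rotate counter-clockwise with cos θ = 7/25, sin θ = 24/25: (-12, -5/2) → (-24/25, -611/50)
T4 scale by (3/2, 1/2): (-24/25, -611/50) → (-36/25, -611/100)
T5 rotate counter-clockwise with cos θ = 5/13, sin θ = 12/13: (-36/25, -611/100) → (1653/325, -4783/1300)
T6 scale by (-2, -1): (1653/325, -4783/1300) → (-3306/325, 4783/1300)

T(p) = (-3306/325, 4783/1300)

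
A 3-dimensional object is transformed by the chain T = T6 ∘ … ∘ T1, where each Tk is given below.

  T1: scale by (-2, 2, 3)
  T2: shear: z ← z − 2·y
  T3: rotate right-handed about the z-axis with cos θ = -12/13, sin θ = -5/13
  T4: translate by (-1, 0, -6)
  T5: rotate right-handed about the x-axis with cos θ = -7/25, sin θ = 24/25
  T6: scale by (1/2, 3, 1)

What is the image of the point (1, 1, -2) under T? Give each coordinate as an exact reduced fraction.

T1 scale by (-2, 2, 3): (1, 1, -2) → (-2, 2, -6)
T2 shear: z ← z − 2·y: (-2, 2, -6) → (-2, 2, -10)
T3 rotate right-handed about the z-axis with cos θ = -12/13, sin θ = -5/13: (-2, 2, -10) → (34/13, -14/13, -10)
T4 translate by (-1, 0, -6): (34/13, -14/13, -10) → (21/13, -14/13, -16)
T5 rotate right-handed about the x-axis with cos θ = -7/25, sin θ = 24/25: (21/13, -14/13, -16) → (21/13, 1018/65, 224/65)
T6 scale by (1/2, 3, 1): (21/13, 1018/65, 224/65) → (21/26, 3054/65, 224/65)

T(p) = (21/26, 3054/65, 224/65)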